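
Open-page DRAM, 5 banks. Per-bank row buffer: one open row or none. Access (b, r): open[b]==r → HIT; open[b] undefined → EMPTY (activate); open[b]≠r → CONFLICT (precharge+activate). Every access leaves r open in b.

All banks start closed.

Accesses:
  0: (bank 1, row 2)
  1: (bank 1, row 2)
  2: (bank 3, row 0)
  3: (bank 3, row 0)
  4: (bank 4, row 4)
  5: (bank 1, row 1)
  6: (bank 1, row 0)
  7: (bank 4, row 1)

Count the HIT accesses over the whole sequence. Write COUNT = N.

step 0: bank1 None->2 [EMPTY]
step 1: bank1 2->2 [HIT]
step 2: bank3 None->0 [EMPTY]
step 3: bank3 0->0 [HIT]
step 4: bank4 None->4 [EMPTY]
step 5: bank1 2->1 [CONFLICT]
step 6: bank1 1->0 [CONFLICT]
step 7: bank4 4->1 [CONFLICT]

COUNT = 2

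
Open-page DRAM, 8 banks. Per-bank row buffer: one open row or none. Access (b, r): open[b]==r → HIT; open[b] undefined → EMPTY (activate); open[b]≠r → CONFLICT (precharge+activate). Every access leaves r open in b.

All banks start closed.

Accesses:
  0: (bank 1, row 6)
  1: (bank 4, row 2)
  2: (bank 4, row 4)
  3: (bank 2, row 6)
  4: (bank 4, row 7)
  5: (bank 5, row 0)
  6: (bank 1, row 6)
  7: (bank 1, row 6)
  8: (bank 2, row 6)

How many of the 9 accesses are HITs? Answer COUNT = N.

0: bank 1 row 6 — prev None → EMPTY
1: bank 4 row 2 — prev None → EMPTY
2: bank 4 row 4 — prev 2 → CONFLICT
3: bank 2 row 6 — prev None → EMPTY
4: bank 4 row 7 — prev 4 → CONFLICT
5: bank 5 row 0 — prev None → EMPTY
6: bank 1 row 6 — prev 6 → HIT
7: bank 1 row 6 — prev 6 → HIT
8: bank 2 row 6 — prev 6 → HIT

COUNT = 3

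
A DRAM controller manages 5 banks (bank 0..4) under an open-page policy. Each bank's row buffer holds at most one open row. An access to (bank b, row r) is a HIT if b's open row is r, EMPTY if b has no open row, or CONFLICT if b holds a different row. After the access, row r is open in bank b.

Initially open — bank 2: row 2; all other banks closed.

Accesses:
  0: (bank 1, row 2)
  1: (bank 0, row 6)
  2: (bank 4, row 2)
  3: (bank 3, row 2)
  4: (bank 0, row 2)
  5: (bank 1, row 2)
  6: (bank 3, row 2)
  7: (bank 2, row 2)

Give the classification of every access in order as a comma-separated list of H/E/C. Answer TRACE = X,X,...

TRACE = E,E,E,E,C,H,H,H

#0 (1,2) E
#1 (0,6) E
#2 (4,2) E
#3 (3,2) E
#4 (0,2) C  (was 6)
#5 (1,2) H  (was 2)
#6 (3,2) H  (was 2)
#7 (2,2) H  (was 2)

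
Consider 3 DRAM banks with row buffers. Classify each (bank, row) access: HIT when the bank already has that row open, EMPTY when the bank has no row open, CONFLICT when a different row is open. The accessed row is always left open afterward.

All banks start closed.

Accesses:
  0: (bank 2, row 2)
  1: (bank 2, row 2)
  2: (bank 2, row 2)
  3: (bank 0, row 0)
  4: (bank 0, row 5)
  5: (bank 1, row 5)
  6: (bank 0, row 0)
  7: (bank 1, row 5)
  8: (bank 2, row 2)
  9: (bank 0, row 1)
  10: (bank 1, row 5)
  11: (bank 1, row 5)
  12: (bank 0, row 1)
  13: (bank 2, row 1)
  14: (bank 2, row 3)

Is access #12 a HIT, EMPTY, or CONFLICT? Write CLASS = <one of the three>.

#0 (2,2) E
#1 (2,2) H  (was 2)
#2 (2,2) H  (was 2)
#3 (0,0) E
#4 (0,5) C  (was 0)
#5 (1,5) E
#6 (0,0) C  (was 5)
#7 (1,5) H  (was 5)
#8 (2,2) H  (was 2)
#9 (0,1) C  (was 0)
#10 (1,5) H  (was 5)
#11 (1,5) H  (was 5)
#12 (0,1) H  (was 1)
#13 (2,1) C  (was 2)
#14 (2,3) C  (was 1)

CLASS = HIT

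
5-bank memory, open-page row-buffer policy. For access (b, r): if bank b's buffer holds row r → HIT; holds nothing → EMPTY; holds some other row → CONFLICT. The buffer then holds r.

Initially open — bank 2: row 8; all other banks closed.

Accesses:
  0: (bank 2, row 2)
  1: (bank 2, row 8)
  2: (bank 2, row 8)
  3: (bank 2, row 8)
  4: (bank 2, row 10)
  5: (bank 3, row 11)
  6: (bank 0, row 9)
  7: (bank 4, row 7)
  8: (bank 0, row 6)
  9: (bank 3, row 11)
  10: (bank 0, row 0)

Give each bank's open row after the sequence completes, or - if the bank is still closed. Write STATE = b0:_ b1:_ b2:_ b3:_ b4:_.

  [0] b2 r2: had r8 ⇒ C
  [1] b2 r8: had r2 ⇒ C
  [2] b2 r8: had r8 ⇒ H
  [3] b2 r8: had r8 ⇒ H
  [4] b2 r10: had r8 ⇒ C
  [5] b3 r11: no row ⇒ E
  [6] b0 r9: no row ⇒ E
  [7] b4 r7: no row ⇒ E
  [8] b0 r6: had r9 ⇒ C
  [9] b3 r11: had r11 ⇒ H
  [10] b0 r0: had r6 ⇒ C

STATE = b0:0 b1:- b2:10 b3:11 b4:7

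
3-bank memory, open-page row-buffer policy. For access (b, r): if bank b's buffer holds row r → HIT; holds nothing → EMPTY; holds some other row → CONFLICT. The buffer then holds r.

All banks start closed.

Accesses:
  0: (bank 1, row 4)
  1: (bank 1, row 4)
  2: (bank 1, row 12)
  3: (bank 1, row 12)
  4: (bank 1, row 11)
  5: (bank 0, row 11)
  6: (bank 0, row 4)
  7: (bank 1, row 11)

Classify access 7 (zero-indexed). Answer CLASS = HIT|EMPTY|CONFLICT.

#0 (1,4) E
#1 (1,4) H  (was 4)
#2 (1,12) C  (was 4)
#3 (1,12) H  (was 12)
#4 (1,11) C  (was 12)
#5 (0,11) E
#6 (0,4) C  (was 11)
#7 (1,11) H  (was 11)

CLASS = HIT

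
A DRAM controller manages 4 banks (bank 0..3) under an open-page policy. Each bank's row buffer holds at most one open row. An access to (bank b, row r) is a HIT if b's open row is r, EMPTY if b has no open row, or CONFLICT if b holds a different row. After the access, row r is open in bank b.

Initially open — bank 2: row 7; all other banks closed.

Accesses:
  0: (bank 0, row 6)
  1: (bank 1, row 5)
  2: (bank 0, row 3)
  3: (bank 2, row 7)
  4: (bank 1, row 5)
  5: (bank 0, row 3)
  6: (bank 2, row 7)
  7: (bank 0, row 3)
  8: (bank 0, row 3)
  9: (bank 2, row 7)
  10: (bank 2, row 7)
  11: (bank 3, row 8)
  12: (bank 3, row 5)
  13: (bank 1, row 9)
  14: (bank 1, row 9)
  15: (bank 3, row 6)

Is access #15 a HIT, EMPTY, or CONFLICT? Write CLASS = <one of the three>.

step 0: bank0 None->6 [EMPTY]
step 1: bank1 None->5 [EMPTY]
step 2: bank0 6->3 [CONFLICT]
step 3: bank2 7->7 [HIT]
step 4: bank1 5->5 [HIT]
step 5: bank0 3->3 [HIT]
step 6: bank2 7->7 [HIT]
step 7: bank0 3->3 [HIT]
step 8: bank0 3->3 [HIT]
step 9: bank2 7->7 [HIT]
step 10: bank2 7->7 [HIT]
step 11: bank3 None->8 [EMPTY]
step 12: bank3 8->5 [CONFLICT]
step 13: bank1 5->9 [CONFLICT]
step 14: bank1 9->9 [HIT]
step 15: bank3 5->6 [CONFLICT]

CLASS = CONFLICT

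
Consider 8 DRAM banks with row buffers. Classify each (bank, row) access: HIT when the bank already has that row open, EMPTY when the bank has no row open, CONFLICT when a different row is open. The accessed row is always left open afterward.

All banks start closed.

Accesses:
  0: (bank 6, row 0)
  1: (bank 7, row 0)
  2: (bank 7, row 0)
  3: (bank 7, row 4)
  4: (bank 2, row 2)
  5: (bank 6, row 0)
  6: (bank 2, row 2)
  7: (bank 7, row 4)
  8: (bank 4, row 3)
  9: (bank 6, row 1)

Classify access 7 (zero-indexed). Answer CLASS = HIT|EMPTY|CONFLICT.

CLASS = HIT

#0 (6,0) E
#1 (7,0) E
#2 (7,0) H  (was 0)
#3 (7,4) C  (was 0)
#4 (2,2) E
#5 (6,0) H  (was 0)
#6 (2,2) H  (was 2)
#7 (7,4) H  (was 4)
#8 (4,3) E
#9 (6,1) C  (was 0)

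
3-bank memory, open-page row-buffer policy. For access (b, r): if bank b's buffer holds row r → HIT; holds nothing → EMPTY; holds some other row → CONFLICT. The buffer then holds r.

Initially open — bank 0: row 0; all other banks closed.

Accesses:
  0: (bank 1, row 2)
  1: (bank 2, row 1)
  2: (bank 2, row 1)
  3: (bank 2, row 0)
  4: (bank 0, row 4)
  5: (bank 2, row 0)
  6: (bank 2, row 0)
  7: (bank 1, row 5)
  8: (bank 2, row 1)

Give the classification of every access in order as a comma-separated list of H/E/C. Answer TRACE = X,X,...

TRACE = E,E,H,C,C,H,H,C,C

0: bank 1 row 2 — prev None → EMPTY
1: bank 2 row 1 — prev None → EMPTY
2: bank 2 row 1 — prev 1 → HIT
3: bank 2 row 0 — prev 1 → CONFLICT
4: bank 0 row 4 — prev 0 → CONFLICT
5: bank 2 row 0 — prev 0 → HIT
6: bank 2 row 0 — prev 0 → HIT
7: bank 1 row 5 — prev 2 → CONFLICT
8: bank 2 row 1 — prev 0 → CONFLICT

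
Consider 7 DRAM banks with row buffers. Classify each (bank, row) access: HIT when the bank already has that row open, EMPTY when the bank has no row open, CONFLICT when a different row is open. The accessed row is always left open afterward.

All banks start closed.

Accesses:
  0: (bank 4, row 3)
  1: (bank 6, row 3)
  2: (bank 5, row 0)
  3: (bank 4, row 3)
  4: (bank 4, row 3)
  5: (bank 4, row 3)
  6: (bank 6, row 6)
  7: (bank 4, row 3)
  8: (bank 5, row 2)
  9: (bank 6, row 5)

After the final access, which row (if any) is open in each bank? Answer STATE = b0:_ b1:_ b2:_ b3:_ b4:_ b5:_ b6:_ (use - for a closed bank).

#0 (4,3) E
#1 (6,3) E
#2 (5,0) E
#3 (4,3) H  (was 3)
#4 (4,3) H  (was 3)
#5 (4,3) H  (was 3)
#6 (6,6) C  (was 3)
#7 (4,3) H  (was 3)
#8 (5,2) C  (was 0)
#9 (6,5) C  (was 6)

STATE = b0:- b1:- b2:- b3:- b4:3 b5:2 b6:5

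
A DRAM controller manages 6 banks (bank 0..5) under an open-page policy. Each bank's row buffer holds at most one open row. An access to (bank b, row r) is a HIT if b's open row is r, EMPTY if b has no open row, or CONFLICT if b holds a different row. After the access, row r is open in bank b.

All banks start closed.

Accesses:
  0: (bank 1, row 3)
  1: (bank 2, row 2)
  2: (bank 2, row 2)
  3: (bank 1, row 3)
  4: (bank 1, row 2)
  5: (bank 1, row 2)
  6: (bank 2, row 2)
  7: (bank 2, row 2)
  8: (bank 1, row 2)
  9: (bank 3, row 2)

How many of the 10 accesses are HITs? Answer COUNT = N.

step 0: bank1 None->3 [EMPTY]
step 1: bank2 None->2 [EMPTY]
step 2: bank2 2->2 [HIT]
step 3: bank1 3->3 [HIT]
step 4: bank1 3->2 [CONFLICT]
step 5: bank1 2->2 [HIT]
step 6: bank2 2->2 [HIT]
step 7: bank2 2->2 [HIT]
step 8: bank1 2->2 [HIT]
step 9: bank3 None->2 [EMPTY]

COUNT = 6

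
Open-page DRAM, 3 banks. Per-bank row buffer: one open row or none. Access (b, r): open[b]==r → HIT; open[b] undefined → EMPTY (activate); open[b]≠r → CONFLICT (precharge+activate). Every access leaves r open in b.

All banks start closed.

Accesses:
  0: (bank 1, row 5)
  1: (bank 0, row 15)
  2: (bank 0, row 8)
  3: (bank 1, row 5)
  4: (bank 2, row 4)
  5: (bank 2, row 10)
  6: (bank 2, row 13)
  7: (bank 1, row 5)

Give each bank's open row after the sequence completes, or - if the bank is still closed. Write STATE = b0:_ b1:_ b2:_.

#0 (1,5) E
#1 (0,15) E
#2 (0,8) C  (was 15)
#3 (1,5) H  (was 5)
#4 (2,4) E
#5 (2,10) C  (was 4)
#6 (2,13) C  (was 10)
#7 (1,5) H  (was 5)

STATE = b0:8 b1:5 b2:13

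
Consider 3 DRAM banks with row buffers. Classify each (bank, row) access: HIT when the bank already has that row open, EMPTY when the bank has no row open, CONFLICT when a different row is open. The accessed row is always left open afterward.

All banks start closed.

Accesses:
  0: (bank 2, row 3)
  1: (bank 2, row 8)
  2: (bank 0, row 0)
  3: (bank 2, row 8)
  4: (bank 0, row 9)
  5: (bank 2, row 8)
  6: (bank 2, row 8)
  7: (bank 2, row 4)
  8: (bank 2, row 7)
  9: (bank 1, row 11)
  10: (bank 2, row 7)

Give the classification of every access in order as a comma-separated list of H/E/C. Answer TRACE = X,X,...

TRACE = E,C,E,H,C,H,H,C,C,E,H

#0 (2,3) E
#1 (2,8) C  (was 3)
#2 (0,0) E
#3 (2,8) H  (was 8)
#4 (0,9) C  (was 0)
#5 (2,8) H  (was 8)
#6 (2,8) H  (was 8)
#7 (2,4) C  (was 8)
#8 (2,7) C  (was 4)
#9 (1,11) E
#10 (2,7) H  (was 7)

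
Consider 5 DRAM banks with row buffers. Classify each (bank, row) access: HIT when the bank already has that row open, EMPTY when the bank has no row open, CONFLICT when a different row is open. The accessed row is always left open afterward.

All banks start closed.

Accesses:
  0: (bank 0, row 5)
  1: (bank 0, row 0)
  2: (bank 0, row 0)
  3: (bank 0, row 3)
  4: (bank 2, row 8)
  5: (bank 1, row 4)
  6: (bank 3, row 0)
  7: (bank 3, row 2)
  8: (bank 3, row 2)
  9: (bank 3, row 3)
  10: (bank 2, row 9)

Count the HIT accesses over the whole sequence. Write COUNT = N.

COUNT = 2

#0 (0,5) E
#1 (0,0) C  (was 5)
#2 (0,0) H  (was 0)
#3 (0,3) C  (was 0)
#4 (2,8) E
#5 (1,4) E
#6 (3,0) E
#7 (3,2) C  (was 0)
#8 (3,2) H  (was 2)
#9 (3,3) C  (was 2)
#10 (2,9) C  (was 8)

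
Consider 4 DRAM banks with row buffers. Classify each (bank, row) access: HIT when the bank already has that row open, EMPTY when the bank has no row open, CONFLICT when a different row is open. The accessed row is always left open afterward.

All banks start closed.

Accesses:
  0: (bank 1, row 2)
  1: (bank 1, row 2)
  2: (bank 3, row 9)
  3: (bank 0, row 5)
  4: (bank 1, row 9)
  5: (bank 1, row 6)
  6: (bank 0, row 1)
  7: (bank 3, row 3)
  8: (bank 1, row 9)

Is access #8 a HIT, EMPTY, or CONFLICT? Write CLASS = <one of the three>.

CLASS = CONFLICT

  [0] b1 r2: no row ⇒ E
  [1] b1 r2: had r2 ⇒ H
  [2] b3 r9: no row ⇒ E
  [3] b0 r5: no row ⇒ E
  [4] b1 r9: had r2 ⇒ C
  [5] b1 r6: had r9 ⇒ C
  [6] b0 r1: had r5 ⇒ C
  [7] b3 r3: had r9 ⇒ C
  [8] b1 r9: had r6 ⇒ C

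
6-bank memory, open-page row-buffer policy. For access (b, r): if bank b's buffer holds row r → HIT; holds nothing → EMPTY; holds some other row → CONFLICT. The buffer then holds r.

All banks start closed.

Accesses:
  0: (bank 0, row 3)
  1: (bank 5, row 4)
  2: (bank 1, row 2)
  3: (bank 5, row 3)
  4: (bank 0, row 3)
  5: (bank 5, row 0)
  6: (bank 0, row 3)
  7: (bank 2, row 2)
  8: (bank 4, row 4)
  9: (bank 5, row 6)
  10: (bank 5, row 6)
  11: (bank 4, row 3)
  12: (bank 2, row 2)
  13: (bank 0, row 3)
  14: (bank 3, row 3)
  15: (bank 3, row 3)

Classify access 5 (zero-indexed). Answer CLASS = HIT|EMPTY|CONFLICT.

  [0] b0 r3: no row ⇒ E
  [1] b5 r4: no row ⇒ E
  [2] b1 r2: no row ⇒ E
  [3] b5 r3: had r4 ⇒ C
  [4] b0 r3: had r3 ⇒ H
  [5] b5 r0: had r3 ⇒ C
  [6] b0 r3: had r3 ⇒ H
  [7] b2 r2: no row ⇒ E
  [8] b4 r4: no row ⇒ E
  [9] b5 r6: had r0 ⇒ C
  [10] b5 r6: had r6 ⇒ H
  [11] b4 r3: had r4 ⇒ C
  [12] b2 r2: had r2 ⇒ H
  [13] b0 r3: had r3 ⇒ H
  [14] b3 r3: no row ⇒ E
  [15] b3 r3: had r3 ⇒ H

CLASS = CONFLICT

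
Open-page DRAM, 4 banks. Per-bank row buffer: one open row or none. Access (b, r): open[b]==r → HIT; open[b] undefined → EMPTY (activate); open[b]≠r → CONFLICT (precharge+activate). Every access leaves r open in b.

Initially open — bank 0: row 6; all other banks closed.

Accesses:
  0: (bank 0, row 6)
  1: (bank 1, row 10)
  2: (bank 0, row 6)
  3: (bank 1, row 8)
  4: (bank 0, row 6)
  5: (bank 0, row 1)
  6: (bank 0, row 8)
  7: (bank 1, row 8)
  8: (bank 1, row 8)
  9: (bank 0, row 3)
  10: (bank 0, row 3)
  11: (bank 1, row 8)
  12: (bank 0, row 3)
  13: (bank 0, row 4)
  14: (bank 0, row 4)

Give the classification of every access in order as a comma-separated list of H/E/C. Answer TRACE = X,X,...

TRACE = H,E,H,C,H,C,C,H,H,C,H,H,H,C,H

#0 (0,6) H  (was 6)
#1 (1,10) E
#2 (0,6) H  (was 6)
#3 (1,8) C  (was 10)
#4 (0,6) H  (was 6)
#5 (0,1) C  (was 6)
#6 (0,8) C  (was 1)
#7 (1,8) H  (was 8)
#8 (1,8) H  (was 8)
#9 (0,3) C  (was 8)
#10 (0,3) H  (was 3)
#11 (1,8) H  (was 8)
#12 (0,3) H  (was 3)
#13 (0,4) C  (was 3)
#14 (0,4) H  (was 4)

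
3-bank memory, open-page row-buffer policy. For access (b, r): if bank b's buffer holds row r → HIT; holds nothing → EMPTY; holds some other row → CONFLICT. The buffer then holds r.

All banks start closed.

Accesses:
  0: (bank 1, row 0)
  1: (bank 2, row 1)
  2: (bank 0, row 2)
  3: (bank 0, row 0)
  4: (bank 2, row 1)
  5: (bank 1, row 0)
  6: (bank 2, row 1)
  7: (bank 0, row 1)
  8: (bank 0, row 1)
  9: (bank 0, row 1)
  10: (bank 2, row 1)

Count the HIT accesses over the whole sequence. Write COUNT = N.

0: bank 1 row 0 — prev None → EMPTY
1: bank 2 row 1 — prev None → EMPTY
2: bank 0 row 2 — prev None → EMPTY
3: bank 0 row 0 — prev 2 → CONFLICT
4: bank 2 row 1 — prev 1 → HIT
5: bank 1 row 0 — prev 0 → HIT
6: bank 2 row 1 — prev 1 → HIT
7: bank 0 row 1 — prev 0 → CONFLICT
8: bank 0 row 1 — prev 1 → HIT
9: bank 0 row 1 — prev 1 → HIT
10: bank 2 row 1 — prev 1 → HIT

COUNT = 6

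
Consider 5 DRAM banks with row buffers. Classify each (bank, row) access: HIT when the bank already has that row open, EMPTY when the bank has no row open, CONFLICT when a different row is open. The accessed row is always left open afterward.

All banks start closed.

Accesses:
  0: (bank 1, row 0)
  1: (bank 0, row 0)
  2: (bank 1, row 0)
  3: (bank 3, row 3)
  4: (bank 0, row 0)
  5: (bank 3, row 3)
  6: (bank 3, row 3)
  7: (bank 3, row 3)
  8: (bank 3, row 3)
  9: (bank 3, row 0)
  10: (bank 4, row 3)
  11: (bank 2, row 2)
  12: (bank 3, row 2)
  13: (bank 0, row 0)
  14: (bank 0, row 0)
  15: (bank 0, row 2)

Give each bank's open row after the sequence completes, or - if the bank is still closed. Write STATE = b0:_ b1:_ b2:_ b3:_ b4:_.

0: bank 1 row 0 — prev None → EMPTY
1: bank 0 row 0 — prev None → EMPTY
2: bank 1 row 0 — prev 0 → HIT
3: bank 3 row 3 — prev None → EMPTY
4: bank 0 row 0 — prev 0 → HIT
5: bank 3 row 3 — prev 3 → HIT
6: bank 3 row 3 — prev 3 → HIT
7: bank 3 row 3 — prev 3 → HIT
8: bank 3 row 3 — prev 3 → HIT
9: bank 3 row 0 — prev 3 → CONFLICT
10: bank 4 row 3 — prev None → EMPTY
11: bank 2 row 2 — prev None → EMPTY
12: bank 3 row 2 — prev 0 → CONFLICT
13: bank 0 row 0 — prev 0 → HIT
14: bank 0 row 0 — prev 0 → HIT
15: bank 0 row 2 — prev 0 → CONFLICT

STATE = b0:2 b1:0 b2:2 b3:2 b4:3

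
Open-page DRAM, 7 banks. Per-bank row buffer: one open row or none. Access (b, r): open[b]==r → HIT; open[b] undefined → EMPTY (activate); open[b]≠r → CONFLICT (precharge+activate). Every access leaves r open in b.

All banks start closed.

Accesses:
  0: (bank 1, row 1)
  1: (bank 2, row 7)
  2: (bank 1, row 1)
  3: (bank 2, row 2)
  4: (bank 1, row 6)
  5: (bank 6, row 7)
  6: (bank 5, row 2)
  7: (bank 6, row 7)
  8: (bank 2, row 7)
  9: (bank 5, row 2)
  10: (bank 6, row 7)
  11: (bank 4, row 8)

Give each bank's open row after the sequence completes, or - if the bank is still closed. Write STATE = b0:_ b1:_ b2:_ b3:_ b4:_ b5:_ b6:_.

STATE = b0:- b1:6 b2:7 b3:- b4:8 b5:2 b6:7

#0 (1,1) E
#1 (2,7) E
#2 (1,1) H  (was 1)
#3 (2,2) C  (was 7)
#4 (1,6) C  (was 1)
#5 (6,7) E
#6 (5,2) E
#7 (6,7) H  (was 7)
#8 (2,7) C  (was 2)
#9 (5,2) H  (was 2)
#10 (6,7) H  (was 7)
#11 (4,8) E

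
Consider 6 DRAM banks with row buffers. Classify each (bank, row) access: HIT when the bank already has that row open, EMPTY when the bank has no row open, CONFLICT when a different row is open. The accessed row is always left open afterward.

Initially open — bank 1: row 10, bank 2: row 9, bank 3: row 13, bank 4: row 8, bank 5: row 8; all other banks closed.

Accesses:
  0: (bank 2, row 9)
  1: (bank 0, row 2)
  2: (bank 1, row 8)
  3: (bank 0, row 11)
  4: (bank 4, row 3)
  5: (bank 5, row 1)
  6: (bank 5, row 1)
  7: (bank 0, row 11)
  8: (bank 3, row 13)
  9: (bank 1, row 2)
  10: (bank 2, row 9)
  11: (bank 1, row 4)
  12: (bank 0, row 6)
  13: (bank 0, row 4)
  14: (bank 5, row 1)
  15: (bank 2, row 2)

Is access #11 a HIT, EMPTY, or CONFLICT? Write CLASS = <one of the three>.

CLASS = CONFLICT

step 0: bank2 9->9 [HIT]
step 1: bank0 None->2 [EMPTY]
step 2: bank1 10->8 [CONFLICT]
step 3: bank0 2->11 [CONFLICT]
step 4: bank4 8->3 [CONFLICT]
step 5: bank5 8->1 [CONFLICT]
step 6: bank5 1->1 [HIT]
step 7: bank0 11->11 [HIT]
step 8: bank3 13->13 [HIT]
step 9: bank1 8->2 [CONFLICT]
step 10: bank2 9->9 [HIT]
step 11: bank1 2->4 [CONFLICT]
step 12: bank0 11->6 [CONFLICT]
step 13: bank0 6->4 [CONFLICT]
step 14: bank5 1->1 [HIT]
step 15: bank2 9->2 [CONFLICT]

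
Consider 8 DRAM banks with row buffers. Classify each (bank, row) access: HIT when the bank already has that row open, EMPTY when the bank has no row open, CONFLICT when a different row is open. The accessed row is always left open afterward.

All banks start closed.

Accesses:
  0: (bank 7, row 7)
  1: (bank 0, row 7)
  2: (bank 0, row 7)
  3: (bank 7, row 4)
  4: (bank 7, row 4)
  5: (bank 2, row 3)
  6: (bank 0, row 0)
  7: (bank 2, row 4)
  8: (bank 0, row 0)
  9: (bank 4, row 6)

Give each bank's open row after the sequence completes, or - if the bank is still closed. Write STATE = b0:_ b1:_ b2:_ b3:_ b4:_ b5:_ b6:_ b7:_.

step 0: bank7 None->7 [EMPTY]
step 1: bank0 None->7 [EMPTY]
step 2: bank0 7->7 [HIT]
step 3: bank7 7->4 [CONFLICT]
step 4: bank7 4->4 [HIT]
step 5: bank2 None->3 [EMPTY]
step 6: bank0 7->0 [CONFLICT]
step 7: bank2 3->4 [CONFLICT]
step 8: bank0 0->0 [HIT]
step 9: bank4 None->6 [EMPTY]

STATE = b0:0 b1:- b2:4 b3:- b4:6 b5:- b6:- b7:4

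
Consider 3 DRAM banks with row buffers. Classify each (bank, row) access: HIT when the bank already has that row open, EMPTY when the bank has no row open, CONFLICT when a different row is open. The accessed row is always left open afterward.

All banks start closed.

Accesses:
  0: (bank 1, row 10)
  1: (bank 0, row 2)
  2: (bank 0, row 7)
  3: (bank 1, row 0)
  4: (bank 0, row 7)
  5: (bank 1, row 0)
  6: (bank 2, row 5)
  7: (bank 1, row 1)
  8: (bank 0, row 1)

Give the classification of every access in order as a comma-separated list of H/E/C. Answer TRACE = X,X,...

#0 (1,10) E
#1 (0,2) E
#2 (0,7) C  (was 2)
#3 (1,0) C  (was 10)
#4 (0,7) H  (was 7)
#5 (1,0) H  (was 0)
#6 (2,5) E
#7 (1,1) C  (was 0)
#8 (0,1) C  (was 7)

TRACE = E,E,C,C,H,H,E,C,C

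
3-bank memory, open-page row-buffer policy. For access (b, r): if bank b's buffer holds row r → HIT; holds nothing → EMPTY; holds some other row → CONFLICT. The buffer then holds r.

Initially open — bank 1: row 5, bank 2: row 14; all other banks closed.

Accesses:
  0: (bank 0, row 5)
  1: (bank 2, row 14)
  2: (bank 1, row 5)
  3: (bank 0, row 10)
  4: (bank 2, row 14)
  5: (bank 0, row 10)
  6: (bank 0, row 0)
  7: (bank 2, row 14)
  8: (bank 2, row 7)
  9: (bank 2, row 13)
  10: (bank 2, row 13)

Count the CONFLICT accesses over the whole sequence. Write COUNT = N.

0: bank 0 row 5 — prev None → EMPTY
1: bank 2 row 14 — prev 14 → HIT
2: bank 1 row 5 — prev 5 → HIT
3: bank 0 row 10 — prev 5 → CONFLICT
4: bank 2 row 14 — prev 14 → HIT
5: bank 0 row 10 — prev 10 → HIT
6: bank 0 row 0 — prev 10 → CONFLICT
7: bank 2 row 14 — prev 14 → HIT
8: bank 2 row 7 — prev 14 → CONFLICT
9: bank 2 row 13 — prev 7 → CONFLICT
10: bank 2 row 13 — prev 13 → HIT

COUNT = 4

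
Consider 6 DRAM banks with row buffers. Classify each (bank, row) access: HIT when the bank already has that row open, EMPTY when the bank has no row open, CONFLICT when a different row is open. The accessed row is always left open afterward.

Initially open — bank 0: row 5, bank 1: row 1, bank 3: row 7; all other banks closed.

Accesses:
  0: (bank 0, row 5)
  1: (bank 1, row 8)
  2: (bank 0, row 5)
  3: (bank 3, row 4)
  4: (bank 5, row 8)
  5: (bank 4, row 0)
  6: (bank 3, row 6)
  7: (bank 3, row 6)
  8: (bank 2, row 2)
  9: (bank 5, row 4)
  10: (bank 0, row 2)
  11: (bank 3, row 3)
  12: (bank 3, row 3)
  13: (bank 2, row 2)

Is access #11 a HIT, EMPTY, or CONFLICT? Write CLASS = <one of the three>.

0: bank 0 row 5 — prev 5 → HIT
1: bank 1 row 8 — prev 1 → CONFLICT
2: bank 0 row 5 — prev 5 → HIT
3: bank 3 row 4 — prev 7 → CONFLICT
4: bank 5 row 8 — prev None → EMPTY
5: bank 4 row 0 — prev None → EMPTY
6: bank 3 row 6 — prev 4 → CONFLICT
7: bank 3 row 6 — prev 6 → HIT
8: bank 2 row 2 — prev None → EMPTY
9: bank 5 row 4 — prev 8 → CONFLICT
10: bank 0 row 2 — prev 5 → CONFLICT
11: bank 3 row 3 — prev 6 → CONFLICT
12: bank 3 row 3 — prev 3 → HIT
13: bank 2 row 2 — prev 2 → HIT

CLASS = CONFLICT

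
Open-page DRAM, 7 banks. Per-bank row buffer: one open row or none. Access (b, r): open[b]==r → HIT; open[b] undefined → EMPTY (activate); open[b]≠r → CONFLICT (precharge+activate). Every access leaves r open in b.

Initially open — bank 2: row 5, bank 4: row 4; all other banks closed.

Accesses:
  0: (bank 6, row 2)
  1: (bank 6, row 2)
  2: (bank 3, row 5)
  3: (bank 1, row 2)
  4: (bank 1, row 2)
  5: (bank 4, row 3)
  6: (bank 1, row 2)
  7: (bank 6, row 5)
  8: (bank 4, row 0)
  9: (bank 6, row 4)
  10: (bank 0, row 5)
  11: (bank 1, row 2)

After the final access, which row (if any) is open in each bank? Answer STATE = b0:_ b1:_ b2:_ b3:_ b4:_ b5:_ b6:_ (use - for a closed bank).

  [0] b6 r2: no row ⇒ E
  [1] b6 r2: had r2 ⇒ H
  [2] b3 r5: no row ⇒ E
  [3] b1 r2: no row ⇒ E
  [4] b1 r2: had r2 ⇒ H
  [5] b4 r3: had r4 ⇒ C
  [6] b1 r2: had r2 ⇒ H
  [7] b6 r5: had r2 ⇒ C
  [8] b4 r0: had r3 ⇒ C
  [9] b6 r4: had r5 ⇒ C
  [10] b0 r5: no row ⇒ E
  [11] b1 r2: had r2 ⇒ H

STATE = b0:5 b1:2 b2:5 b3:5 b4:0 b5:- b6:4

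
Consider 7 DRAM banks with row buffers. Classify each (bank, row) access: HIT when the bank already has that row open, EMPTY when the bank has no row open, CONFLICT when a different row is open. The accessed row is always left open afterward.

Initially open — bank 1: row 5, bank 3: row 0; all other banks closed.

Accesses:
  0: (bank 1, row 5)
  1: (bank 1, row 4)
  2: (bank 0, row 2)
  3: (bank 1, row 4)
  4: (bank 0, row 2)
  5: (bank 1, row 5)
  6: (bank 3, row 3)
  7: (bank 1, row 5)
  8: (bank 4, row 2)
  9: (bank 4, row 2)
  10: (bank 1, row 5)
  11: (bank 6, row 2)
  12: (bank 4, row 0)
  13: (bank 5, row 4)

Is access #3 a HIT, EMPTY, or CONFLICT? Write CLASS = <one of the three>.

CLASS = HIT

  [0] b1 r5: had r5 ⇒ H
  [1] b1 r4: had r5 ⇒ C
  [2] b0 r2: no row ⇒ E
  [3] b1 r4: had r4 ⇒ H
  [4] b0 r2: had r2 ⇒ H
  [5] b1 r5: had r4 ⇒ C
  [6] b3 r3: had r0 ⇒ C
  [7] b1 r5: had r5 ⇒ H
  [8] b4 r2: no row ⇒ E
  [9] b4 r2: had r2 ⇒ H
  [10] b1 r5: had r5 ⇒ H
  [11] b6 r2: no row ⇒ E
  [12] b4 r0: had r2 ⇒ C
  [13] b5 r4: no row ⇒ E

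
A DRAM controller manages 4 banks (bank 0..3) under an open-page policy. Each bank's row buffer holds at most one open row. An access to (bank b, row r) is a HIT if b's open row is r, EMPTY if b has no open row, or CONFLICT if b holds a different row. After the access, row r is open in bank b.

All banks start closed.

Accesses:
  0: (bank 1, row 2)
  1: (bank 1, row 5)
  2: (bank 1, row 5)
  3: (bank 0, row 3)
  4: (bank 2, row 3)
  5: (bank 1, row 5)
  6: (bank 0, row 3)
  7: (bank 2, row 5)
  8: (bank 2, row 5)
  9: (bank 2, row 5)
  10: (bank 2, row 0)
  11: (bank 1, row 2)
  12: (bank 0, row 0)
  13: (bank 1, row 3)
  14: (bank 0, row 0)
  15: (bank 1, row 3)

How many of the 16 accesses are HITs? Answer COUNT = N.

  [0] b1 r2: no row ⇒ E
  [1] b1 r5: had r2 ⇒ C
  [2] b1 r5: had r5 ⇒ H
  [3] b0 r3: no row ⇒ E
  [4] b2 r3: no row ⇒ E
  [5] b1 r5: had r5 ⇒ H
  [6] b0 r3: had r3 ⇒ H
  [7] b2 r5: had r3 ⇒ C
  [8] b2 r5: had r5 ⇒ H
  [9] b2 r5: had r5 ⇒ H
  [10] b2 r0: had r5 ⇒ C
  [11] b1 r2: had r5 ⇒ C
  [12] b0 r0: had r3 ⇒ C
  [13] b1 r3: had r2 ⇒ C
  [14] b0 r0: had r0 ⇒ H
  [15] b1 r3: had r3 ⇒ H

COUNT = 7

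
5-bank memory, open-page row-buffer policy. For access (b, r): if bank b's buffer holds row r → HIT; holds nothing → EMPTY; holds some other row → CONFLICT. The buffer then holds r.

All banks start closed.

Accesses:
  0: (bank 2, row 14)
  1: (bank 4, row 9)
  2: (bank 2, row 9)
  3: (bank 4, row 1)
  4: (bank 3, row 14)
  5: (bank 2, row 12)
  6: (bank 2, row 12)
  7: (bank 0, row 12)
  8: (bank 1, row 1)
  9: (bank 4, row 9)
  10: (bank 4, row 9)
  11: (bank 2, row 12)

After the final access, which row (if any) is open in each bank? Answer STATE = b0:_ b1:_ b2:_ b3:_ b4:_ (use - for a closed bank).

step 0: bank2 None->14 [EMPTY]
step 1: bank4 None->9 [EMPTY]
step 2: bank2 14->9 [CONFLICT]
step 3: bank4 9->1 [CONFLICT]
step 4: bank3 None->14 [EMPTY]
step 5: bank2 9->12 [CONFLICT]
step 6: bank2 12->12 [HIT]
step 7: bank0 None->12 [EMPTY]
step 8: bank1 None->1 [EMPTY]
step 9: bank4 1->9 [CONFLICT]
step 10: bank4 9->9 [HIT]
step 11: bank2 12->12 [HIT]

STATE = b0:12 b1:1 b2:12 b3:14 b4:9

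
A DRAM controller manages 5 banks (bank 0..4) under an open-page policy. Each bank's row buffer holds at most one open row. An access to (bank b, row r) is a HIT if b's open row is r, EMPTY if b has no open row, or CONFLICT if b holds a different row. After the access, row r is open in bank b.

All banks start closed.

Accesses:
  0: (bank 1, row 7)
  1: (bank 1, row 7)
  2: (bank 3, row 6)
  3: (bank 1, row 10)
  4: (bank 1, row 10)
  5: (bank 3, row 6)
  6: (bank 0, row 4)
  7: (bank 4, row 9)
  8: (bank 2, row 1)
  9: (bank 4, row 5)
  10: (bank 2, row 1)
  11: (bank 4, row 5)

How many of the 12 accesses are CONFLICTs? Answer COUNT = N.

COUNT = 2

  [0] b1 r7: no row ⇒ E
  [1] b1 r7: had r7 ⇒ H
  [2] b3 r6: no row ⇒ E
  [3] b1 r10: had r7 ⇒ C
  [4] b1 r10: had r10 ⇒ H
  [5] b3 r6: had r6 ⇒ H
  [6] b0 r4: no row ⇒ E
  [7] b4 r9: no row ⇒ E
  [8] b2 r1: no row ⇒ E
  [9] b4 r5: had r9 ⇒ C
  [10] b2 r1: had r1 ⇒ H
  [11] b4 r5: had r5 ⇒ H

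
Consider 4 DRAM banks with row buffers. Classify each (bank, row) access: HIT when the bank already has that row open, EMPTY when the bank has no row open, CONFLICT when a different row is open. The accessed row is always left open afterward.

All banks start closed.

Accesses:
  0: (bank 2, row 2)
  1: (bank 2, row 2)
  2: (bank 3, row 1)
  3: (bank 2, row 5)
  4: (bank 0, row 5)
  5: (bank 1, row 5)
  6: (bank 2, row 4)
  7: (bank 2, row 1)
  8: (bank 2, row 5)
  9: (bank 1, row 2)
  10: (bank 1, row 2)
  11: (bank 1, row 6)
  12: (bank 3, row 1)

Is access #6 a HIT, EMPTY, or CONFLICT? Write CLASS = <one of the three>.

CLASS = CONFLICT

step 0: bank2 None->2 [EMPTY]
step 1: bank2 2->2 [HIT]
step 2: bank3 None->1 [EMPTY]
step 3: bank2 2->5 [CONFLICT]
step 4: bank0 None->5 [EMPTY]
step 5: bank1 None->5 [EMPTY]
step 6: bank2 5->4 [CONFLICT]
step 7: bank2 4->1 [CONFLICT]
step 8: bank2 1->5 [CONFLICT]
step 9: bank1 5->2 [CONFLICT]
step 10: bank1 2->2 [HIT]
step 11: bank1 2->6 [CONFLICT]
step 12: bank3 1->1 [HIT]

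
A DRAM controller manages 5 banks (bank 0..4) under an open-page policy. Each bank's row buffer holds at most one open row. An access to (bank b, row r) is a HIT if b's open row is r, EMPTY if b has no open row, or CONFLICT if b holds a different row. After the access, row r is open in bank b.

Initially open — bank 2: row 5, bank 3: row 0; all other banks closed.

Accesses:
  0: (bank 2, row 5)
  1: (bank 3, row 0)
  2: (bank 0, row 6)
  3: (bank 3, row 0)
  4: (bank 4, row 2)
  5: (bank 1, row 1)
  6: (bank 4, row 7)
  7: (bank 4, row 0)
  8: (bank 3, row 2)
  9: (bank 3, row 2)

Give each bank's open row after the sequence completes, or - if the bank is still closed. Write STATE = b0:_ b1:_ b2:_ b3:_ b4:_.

#0 (2,5) H  (was 5)
#1 (3,0) H  (was 0)
#2 (0,6) E
#3 (3,0) H  (was 0)
#4 (4,2) E
#5 (1,1) E
#6 (4,7) C  (was 2)
#7 (4,0) C  (was 7)
#8 (3,2) C  (was 0)
#9 (3,2) H  (was 2)

STATE = b0:6 b1:1 b2:5 b3:2 b4:0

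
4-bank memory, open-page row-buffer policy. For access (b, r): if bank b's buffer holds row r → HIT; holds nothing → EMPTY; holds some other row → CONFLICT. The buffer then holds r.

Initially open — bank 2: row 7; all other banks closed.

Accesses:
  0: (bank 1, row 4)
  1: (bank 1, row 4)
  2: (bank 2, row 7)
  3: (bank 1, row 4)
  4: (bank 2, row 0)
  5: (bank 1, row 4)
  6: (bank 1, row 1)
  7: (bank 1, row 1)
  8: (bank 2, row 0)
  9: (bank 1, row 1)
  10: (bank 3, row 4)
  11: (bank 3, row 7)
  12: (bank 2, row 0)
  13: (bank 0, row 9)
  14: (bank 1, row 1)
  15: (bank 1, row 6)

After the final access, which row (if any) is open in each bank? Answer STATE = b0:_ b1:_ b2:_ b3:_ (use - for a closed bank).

STATE = b0:9 b1:6 b2:0 b3:7

  [0] b1 r4: no row ⇒ E
  [1] b1 r4: had r4 ⇒ H
  [2] b2 r7: had r7 ⇒ H
  [3] b1 r4: had r4 ⇒ H
  [4] b2 r0: had r7 ⇒ C
  [5] b1 r4: had r4 ⇒ H
  [6] b1 r1: had r4 ⇒ C
  [7] b1 r1: had r1 ⇒ H
  [8] b2 r0: had r0 ⇒ H
  [9] b1 r1: had r1 ⇒ H
  [10] b3 r4: no row ⇒ E
  [11] b3 r7: had r4 ⇒ C
  [12] b2 r0: had r0 ⇒ H
  [13] b0 r9: no row ⇒ E
  [14] b1 r1: had r1 ⇒ H
  [15] b1 r6: had r1 ⇒ C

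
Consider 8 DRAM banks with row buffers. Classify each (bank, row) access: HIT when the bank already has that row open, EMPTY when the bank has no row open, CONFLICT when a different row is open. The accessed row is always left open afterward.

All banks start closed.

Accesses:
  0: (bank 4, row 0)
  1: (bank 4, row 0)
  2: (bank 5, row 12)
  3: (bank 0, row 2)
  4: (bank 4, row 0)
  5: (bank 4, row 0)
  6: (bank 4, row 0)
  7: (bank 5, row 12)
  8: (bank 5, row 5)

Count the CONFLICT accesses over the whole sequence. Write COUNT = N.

COUNT = 1

  [0] b4 r0: no row ⇒ E
  [1] b4 r0: had r0 ⇒ H
  [2] b5 r12: no row ⇒ E
  [3] b0 r2: no row ⇒ E
  [4] b4 r0: had r0 ⇒ H
  [5] b4 r0: had r0 ⇒ H
  [6] b4 r0: had r0 ⇒ H
  [7] b5 r12: had r12 ⇒ H
  [8] b5 r5: had r12 ⇒ C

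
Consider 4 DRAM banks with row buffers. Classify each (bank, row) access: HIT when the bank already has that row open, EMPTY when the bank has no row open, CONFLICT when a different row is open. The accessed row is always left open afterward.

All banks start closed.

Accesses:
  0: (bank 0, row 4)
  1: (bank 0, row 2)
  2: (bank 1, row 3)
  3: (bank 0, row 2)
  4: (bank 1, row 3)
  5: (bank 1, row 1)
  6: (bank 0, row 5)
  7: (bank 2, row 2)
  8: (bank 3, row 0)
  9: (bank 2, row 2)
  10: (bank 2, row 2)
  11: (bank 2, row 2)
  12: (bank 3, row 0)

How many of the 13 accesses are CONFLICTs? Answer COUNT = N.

COUNT = 3

0: bank 0 row 4 — prev None → EMPTY
1: bank 0 row 2 — prev 4 → CONFLICT
2: bank 1 row 3 — prev None → EMPTY
3: bank 0 row 2 — prev 2 → HIT
4: bank 1 row 3 — prev 3 → HIT
5: bank 1 row 1 — prev 3 → CONFLICT
6: bank 0 row 5 — prev 2 → CONFLICT
7: bank 2 row 2 — prev None → EMPTY
8: bank 3 row 0 — prev None → EMPTY
9: bank 2 row 2 — prev 2 → HIT
10: bank 2 row 2 — prev 2 → HIT
11: bank 2 row 2 — prev 2 → HIT
12: bank 3 row 0 — prev 0 → HIT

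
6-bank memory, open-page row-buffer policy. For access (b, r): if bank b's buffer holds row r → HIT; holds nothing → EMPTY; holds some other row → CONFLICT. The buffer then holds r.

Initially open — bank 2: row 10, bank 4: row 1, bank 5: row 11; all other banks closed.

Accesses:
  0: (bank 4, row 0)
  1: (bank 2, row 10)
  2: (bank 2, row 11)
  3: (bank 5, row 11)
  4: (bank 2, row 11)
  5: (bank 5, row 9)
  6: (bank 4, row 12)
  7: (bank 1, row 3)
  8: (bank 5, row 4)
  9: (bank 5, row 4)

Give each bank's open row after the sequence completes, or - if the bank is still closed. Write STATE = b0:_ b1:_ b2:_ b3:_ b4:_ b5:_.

step 0: bank4 1->0 [CONFLICT]
step 1: bank2 10->10 [HIT]
step 2: bank2 10->11 [CONFLICT]
step 3: bank5 11->11 [HIT]
step 4: bank2 11->11 [HIT]
step 5: bank5 11->9 [CONFLICT]
step 6: bank4 0->12 [CONFLICT]
step 7: bank1 None->3 [EMPTY]
step 8: bank5 9->4 [CONFLICT]
step 9: bank5 4->4 [HIT]

STATE = b0:- b1:3 b2:11 b3:- b4:12 b5:4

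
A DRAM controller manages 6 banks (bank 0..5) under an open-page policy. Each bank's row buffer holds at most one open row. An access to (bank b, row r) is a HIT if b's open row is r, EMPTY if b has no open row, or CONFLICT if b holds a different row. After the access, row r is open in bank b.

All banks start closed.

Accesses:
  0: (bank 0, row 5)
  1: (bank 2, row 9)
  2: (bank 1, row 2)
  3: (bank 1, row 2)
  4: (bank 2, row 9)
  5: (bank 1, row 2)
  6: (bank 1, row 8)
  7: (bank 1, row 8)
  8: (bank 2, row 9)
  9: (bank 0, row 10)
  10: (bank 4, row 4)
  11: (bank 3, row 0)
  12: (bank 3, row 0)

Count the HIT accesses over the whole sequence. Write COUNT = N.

COUNT = 6

  [0] b0 r5: no row ⇒ E
  [1] b2 r9: no row ⇒ E
  [2] b1 r2: no row ⇒ E
  [3] b1 r2: had r2 ⇒ H
  [4] b2 r9: had r9 ⇒ H
  [5] b1 r2: had r2 ⇒ H
  [6] b1 r8: had r2 ⇒ C
  [7] b1 r8: had r8 ⇒ H
  [8] b2 r9: had r9 ⇒ H
  [9] b0 r10: had r5 ⇒ C
  [10] b4 r4: no row ⇒ E
  [11] b3 r0: no row ⇒ E
  [12] b3 r0: had r0 ⇒ H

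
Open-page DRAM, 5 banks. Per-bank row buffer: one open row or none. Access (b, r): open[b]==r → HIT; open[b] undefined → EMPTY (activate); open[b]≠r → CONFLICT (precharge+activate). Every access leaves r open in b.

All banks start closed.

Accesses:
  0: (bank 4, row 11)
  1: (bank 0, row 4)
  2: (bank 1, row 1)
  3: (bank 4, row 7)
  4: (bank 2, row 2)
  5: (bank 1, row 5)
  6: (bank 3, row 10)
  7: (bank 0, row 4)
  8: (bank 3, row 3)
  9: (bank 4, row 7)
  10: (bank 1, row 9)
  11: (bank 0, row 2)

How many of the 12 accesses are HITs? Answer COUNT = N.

step 0: bank4 None->11 [EMPTY]
step 1: bank0 None->4 [EMPTY]
step 2: bank1 None->1 [EMPTY]
step 3: bank4 11->7 [CONFLICT]
step 4: bank2 None->2 [EMPTY]
step 5: bank1 1->5 [CONFLICT]
step 6: bank3 None->10 [EMPTY]
step 7: bank0 4->4 [HIT]
step 8: bank3 10->3 [CONFLICT]
step 9: bank4 7->7 [HIT]
step 10: bank1 5->9 [CONFLICT]
step 11: bank0 4->2 [CONFLICT]

COUNT = 2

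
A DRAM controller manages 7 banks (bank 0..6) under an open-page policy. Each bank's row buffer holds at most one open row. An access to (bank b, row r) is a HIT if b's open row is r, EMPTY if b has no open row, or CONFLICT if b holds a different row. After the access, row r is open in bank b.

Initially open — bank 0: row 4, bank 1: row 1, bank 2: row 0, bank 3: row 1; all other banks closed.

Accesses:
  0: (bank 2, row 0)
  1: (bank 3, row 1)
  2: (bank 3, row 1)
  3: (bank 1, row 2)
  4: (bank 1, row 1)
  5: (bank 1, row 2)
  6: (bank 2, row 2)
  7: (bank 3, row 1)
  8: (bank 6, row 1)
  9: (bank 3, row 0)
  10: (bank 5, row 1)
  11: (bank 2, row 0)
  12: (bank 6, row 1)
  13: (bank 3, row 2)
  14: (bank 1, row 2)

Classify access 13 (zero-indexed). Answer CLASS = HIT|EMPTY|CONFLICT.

#0 (2,0) H  (was 0)
#1 (3,1) H  (was 1)
#2 (3,1) H  (was 1)
#3 (1,2) C  (was 1)
#4 (1,1) C  (was 2)
#5 (1,2) C  (was 1)
#6 (2,2) C  (was 0)
#7 (3,1) H  (was 1)
#8 (6,1) E
#9 (3,0) C  (was 1)
#10 (5,1) E
#11 (2,0) C  (was 2)
#12 (6,1) H  (was 1)
#13 (3,2) C  (was 0)
#14 (1,2) H  (was 2)

CLASS = CONFLICT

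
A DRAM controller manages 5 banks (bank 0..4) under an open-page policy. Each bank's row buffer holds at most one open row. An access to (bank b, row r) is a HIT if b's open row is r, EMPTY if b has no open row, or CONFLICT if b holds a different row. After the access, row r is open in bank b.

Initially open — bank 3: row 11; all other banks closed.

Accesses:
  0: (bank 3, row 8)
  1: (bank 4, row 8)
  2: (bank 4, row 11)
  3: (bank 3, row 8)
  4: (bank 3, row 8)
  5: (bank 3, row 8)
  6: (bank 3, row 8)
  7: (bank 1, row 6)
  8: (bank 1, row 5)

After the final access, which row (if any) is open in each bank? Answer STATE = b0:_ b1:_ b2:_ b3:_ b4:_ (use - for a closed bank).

STATE = b0:- b1:5 b2:- b3:8 b4:11

0: bank 3 row 8 — prev 11 → CONFLICT
1: bank 4 row 8 — prev None → EMPTY
2: bank 4 row 11 — prev 8 → CONFLICT
3: bank 3 row 8 — prev 8 → HIT
4: bank 3 row 8 — prev 8 → HIT
5: bank 3 row 8 — prev 8 → HIT
6: bank 3 row 8 — prev 8 → HIT
7: bank 1 row 6 — prev None → EMPTY
8: bank 1 row 5 — prev 6 → CONFLICT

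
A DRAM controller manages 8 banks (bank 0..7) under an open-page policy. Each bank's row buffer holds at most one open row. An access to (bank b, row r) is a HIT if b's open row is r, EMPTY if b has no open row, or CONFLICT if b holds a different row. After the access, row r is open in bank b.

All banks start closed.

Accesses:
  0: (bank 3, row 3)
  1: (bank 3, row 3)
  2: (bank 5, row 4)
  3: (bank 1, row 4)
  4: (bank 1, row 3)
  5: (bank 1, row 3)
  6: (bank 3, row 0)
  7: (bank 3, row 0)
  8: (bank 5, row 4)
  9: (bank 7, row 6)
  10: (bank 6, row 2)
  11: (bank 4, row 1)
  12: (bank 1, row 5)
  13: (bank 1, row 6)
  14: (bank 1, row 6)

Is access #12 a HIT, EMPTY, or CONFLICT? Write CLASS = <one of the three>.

#0 (3,3) E
#1 (3,3) H  (was 3)
#2 (5,4) E
#3 (1,4) E
#4 (1,3) C  (was 4)
#5 (1,3) H  (was 3)
#6 (3,0) C  (was 3)
#7 (3,0) H  (was 0)
#8 (5,4) H  (was 4)
#9 (7,6) E
#10 (6,2) E
#11 (4,1) E
#12 (1,5) C  (was 3)
#13 (1,6) C  (was 5)
#14 (1,6) H  (was 6)

CLASS = CONFLICT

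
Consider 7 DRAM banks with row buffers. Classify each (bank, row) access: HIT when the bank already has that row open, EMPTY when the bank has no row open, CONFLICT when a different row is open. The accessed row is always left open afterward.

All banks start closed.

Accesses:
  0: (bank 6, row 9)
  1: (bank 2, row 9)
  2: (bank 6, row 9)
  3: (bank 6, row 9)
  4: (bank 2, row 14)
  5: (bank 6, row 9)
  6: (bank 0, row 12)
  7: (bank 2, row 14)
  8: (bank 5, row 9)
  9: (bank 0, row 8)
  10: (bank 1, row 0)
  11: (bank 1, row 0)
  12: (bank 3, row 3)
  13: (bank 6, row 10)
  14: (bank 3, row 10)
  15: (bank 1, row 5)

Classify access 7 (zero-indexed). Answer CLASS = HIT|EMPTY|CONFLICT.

CLASS = HIT

0: bank 6 row 9 — prev None → EMPTY
1: bank 2 row 9 — prev None → EMPTY
2: bank 6 row 9 — prev 9 → HIT
3: bank 6 row 9 — prev 9 → HIT
4: bank 2 row 14 — prev 9 → CONFLICT
5: bank 6 row 9 — prev 9 → HIT
6: bank 0 row 12 — prev None → EMPTY
7: bank 2 row 14 — prev 14 → HIT
8: bank 5 row 9 — prev None → EMPTY
9: bank 0 row 8 — prev 12 → CONFLICT
10: bank 1 row 0 — prev None → EMPTY
11: bank 1 row 0 — prev 0 → HIT
12: bank 3 row 3 — prev None → EMPTY
13: bank 6 row 10 — prev 9 → CONFLICT
14: bank 3 row 10 — prev 3 → CONFLICT
15: bank 1 row 5 — prev 0 → CONFLICT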